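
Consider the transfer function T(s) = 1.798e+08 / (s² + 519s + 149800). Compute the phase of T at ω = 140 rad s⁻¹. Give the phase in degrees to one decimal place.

∠[(j140)² + 519(j140) + 149800] = ∠[1.302e+05 + j72660] = 29.16°
∠T(j140) = −29.16° = -29.16°

-29.2°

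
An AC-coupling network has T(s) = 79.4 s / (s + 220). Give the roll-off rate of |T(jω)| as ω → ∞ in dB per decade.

0 dB/decade

With 1 zero and 1 pole, the high-frequency asymptotic slope is 20 × (1 − 1) = 0 dB/decade.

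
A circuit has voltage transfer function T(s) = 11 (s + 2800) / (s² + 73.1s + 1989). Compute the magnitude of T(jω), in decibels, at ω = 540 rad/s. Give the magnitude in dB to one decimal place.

-19.4 dB

|j540 + 2800| = √(540² + 2800²) = 2852
|(j540)² + 73.1(j540) + 1989| = |-2.8961e+05 + j39474| = 2.923e+05
|T(j540)| = 11 × 2852 / 2.923e+05 = 0.10732
20 log₁₀(0.10732) = -19.39 dB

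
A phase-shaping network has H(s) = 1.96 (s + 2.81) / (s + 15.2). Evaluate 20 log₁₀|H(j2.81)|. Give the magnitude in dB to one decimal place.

|j2.81 + 2.81| = √(2.81² + 2.81²) = 3.974
|j2.81 + 15.2| = √(2.81² + 15.2²) = 15.46
|H(j2.81)| = 1.96 × 3.974 / 15.46 = 0.50389
20 log₁₀(0.50389) = -5.95 dB

-6.0 dB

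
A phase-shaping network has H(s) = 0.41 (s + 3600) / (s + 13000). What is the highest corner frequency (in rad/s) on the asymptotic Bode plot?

13000 rad/s

Break frequencies occur at each pole and zero magnitude: 3600 rad/s, 13000 rad/s.
The highest is 13000 rad/s.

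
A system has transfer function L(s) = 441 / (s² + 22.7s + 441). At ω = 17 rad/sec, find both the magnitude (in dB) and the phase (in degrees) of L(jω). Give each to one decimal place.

|L| = 0.5 dB, ∠L = -68.5 deg

|(j17)² + 22.7(j17) + 441| = |152 + j385.9| = 414.8
|L(j17)| = 441 / 414.8 = 1.0633
20 log₁₀(1.0633) = 0.53 dB
∠[(j17)² + 22.7(j17) + 441] = ∠[152 + j385.9] = 68.50°
∠L(j17) = −68.50° = -68.50°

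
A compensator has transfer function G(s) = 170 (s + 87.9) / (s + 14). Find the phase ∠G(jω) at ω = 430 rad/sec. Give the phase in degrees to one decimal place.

∠(j430 + 87.9) = arctan(430/87.9) = 78.45°
∠(j430 + 14) = arctan(430/14) = 88.14°
∠G(j430) = 78.45° − 88.14° = -9.69°

-9.7°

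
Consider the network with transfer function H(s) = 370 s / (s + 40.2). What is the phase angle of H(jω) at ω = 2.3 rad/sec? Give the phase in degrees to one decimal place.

86.7°

∠(j2.3) = 90.00°
∠(j2.3 + 40.2) = arctan(2.3/40.2) = 3.27°
∠H(j2.3) = 90.00° − 3.27° = 86.73°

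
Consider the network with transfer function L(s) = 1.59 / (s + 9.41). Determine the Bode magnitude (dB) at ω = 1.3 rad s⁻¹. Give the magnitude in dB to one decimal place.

-15.5 dB

|j1.3 + 9.41| = √(1.3² + 9.41²) = 9.499
|L(j1.3)| = 1.59 / 9.499 = 0.16738
20 log₁₀(0.16738) = -15.53 dB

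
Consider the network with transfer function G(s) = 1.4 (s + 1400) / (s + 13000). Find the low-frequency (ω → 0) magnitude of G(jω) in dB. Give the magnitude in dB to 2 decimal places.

-16.43 dB

G(0) = 1.4 × 1400 / 13000 = 0.15077
20 log₁₀(0.15077) = -16.434 dB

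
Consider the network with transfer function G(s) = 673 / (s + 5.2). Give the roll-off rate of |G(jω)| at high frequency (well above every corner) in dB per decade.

With 0 zeros and 1 pole, the high-frequency asymptotic slope is 20 × (0 − 1) = -20 dB/decade.

-20 dB/decade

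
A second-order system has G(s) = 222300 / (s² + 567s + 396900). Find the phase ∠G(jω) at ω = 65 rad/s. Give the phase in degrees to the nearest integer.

-5°

∠[(j65)² + 567(j65) + 396900] = ∠[3.9268e+05 + j36855] = 5.36°
∠G(j65) = −5.36° = -5.36°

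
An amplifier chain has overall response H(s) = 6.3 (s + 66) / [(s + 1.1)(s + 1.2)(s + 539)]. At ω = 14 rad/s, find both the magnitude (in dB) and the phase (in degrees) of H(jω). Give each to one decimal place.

|j14 + 66| = √(14² + 66²) = 67.47
|j14 + 1.1| = √(14² + 1.1²) = 14.04
|j14 + 1.2| = √(14² + 1.2²) = 14.05
|j14 + 539| = √(14² + 539²) = 539.2
|H(j14)| = 6.3 × 67.47 / (14.04 × 14.05 × 539.2) = 0.0039951
20 log₁₀(0.0039951) = -47.97 dB
∠(j14 + 66) = arctan(14/66) = 11.98°
∠(j14 + 1.1) = arctan(14/1.1) = 85.51°
∠(j14 + 1.2) = arctan(14/1.2) = 85.10°
∠(j14 + 539) = arctan(14/539) = 1.49°
∠H(j14) = 11.98° − (85.51° + 85.10° + 1.49°) = -160.12°

|H| = -48.0 dB, ∠H = -160.1°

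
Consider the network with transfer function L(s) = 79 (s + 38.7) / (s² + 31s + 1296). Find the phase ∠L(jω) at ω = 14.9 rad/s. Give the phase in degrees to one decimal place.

∠(j14.9 + 38.7) = arctan(14.9/38.7) = 21.06°
∠[(j14.9)² + 31(j14.9) + 1296] = ∠[1074 + j461.9] = 23.27°
∠L(j14.9) = 21.06° − 23.27° = -2.21°

-2.2°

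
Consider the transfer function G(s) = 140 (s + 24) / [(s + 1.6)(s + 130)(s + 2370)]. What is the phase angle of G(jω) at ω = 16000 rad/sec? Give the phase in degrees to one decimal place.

∠(j16000 + 24) = arctan(16000/24) = 89.91°
∠(j16000 + 1.6) = arctan(16000/1.6) = 89.99°
∠(j16000 + 130) = arctan(16000/130) = 89.53°
∠(j16000 + 2370) = arctan(16000/2370) = 81.57°
∠G(j16000) = 89.91° − (89.99° + 89.53° + 81.57°) = -171.19°

-171.2 deg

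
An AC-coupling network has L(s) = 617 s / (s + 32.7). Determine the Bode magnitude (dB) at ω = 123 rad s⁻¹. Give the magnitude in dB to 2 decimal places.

55.51 dB

|j123| = 123
|j123 + 32.7| = √(123² + 32.7²) = 127.3
|L(j123)| = 617 × 123 / 127.3 = 596.29
20 log₁₀(596.29) = 55.509 dB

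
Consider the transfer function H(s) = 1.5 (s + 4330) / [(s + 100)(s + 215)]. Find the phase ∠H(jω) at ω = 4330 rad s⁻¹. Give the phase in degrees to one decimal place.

∠(j4330 + 4330) = arctan(4330/4330) = 45.00°
∠(j4330 + 100) = arctan(4330/100) = 88.68°
∠(j4330 + 215) = arctan(4330/215) = 87.16°
∠H(j4330) = 45.00° − (88.68° + 87.16°) = -130.83°

-130.8°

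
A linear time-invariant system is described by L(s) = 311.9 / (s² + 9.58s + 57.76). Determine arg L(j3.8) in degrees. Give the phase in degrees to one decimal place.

-40.0°

∠[(j3.8)² + 9.58(j3.8) + 57.76] = ∠[43.32 + j36.404] = 40.04°
∠L(j3.8) = −40.04° = -40.04°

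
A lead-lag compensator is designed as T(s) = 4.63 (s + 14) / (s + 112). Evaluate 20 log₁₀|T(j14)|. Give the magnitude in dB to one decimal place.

-1.8 dB

|j14 + 14| = √(14² + 14²) = 19.8
|j14 + 112| = √(14² + 112²) = 112.9
|T(j14)| = 4.63 × 19.8 / 112.9 = 0.81216
20 log₁₀(0.81216) = -1.81 dB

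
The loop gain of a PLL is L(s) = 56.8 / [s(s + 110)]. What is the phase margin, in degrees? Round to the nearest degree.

Gain crossover: |L(jω)| = 1 at ω ≈ 0.516 rad/sec.
∠L(j0.516) = −90° − arctan(0.516/110) ≈ -90.27°
PM = 180° + (-90.27°) = 89.73°

90 deg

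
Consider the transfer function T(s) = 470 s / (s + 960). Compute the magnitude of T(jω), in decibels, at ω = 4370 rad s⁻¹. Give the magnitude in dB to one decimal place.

53.2 dB

|j4370| = 4370
|j4370 + 960| = √(4370² + 960²) = 4474
|T(j4370)| = 470 × 4370 / 4474 = 459.05
20 log₁₀(459.05) = 53.24 dB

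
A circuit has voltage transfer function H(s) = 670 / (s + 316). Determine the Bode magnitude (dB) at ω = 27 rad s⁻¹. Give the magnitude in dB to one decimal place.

|j27 + 316| = √(27² + 316²) = 317.2
|H(j27)| = 670 / 317.2 = 2.1126
20 log₁₀(2.1126) = 6.50 dB

6.5 dB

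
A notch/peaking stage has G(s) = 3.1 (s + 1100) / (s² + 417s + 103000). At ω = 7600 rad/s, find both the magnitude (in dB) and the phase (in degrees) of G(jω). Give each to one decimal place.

|G| = -67.7 dB, ∠G = -95.1 deg

|j7600 + 1100| = √(7600² + 1100²) = 7679
|(j7600)² + 417(j7600) + 103000| = |-5.7657e+07 + j3.1692e+06| = 5.774e+07
|G(j7600)| = 3.1 × 7679 / 5.774e+07 = 0.00041226
20 log₁₀(0.00041226) = -67.70 dB
∠(j7600 + 1100) = arctan(7600/1100) = 81.76°
∠[(j7600)² + 417(j7600) + 103000] = ∠[-5.7657e+07 + j3.1692e+06] = 176.85°
∠G(j7600) = 81.76° − 176.85° = -95.09°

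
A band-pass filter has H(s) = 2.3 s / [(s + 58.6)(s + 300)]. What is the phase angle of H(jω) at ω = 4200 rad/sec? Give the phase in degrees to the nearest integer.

∠(j4200) = 90.00°
∠(j4200 + 58.6) = arctan(4200/58.6) = 89.20°
∠(j4200 + 300) = arctan(4200/300) = 85.91°
∠H(j4200) = 90.00° − (89.20° + 85.91°) = -85.12°

-85°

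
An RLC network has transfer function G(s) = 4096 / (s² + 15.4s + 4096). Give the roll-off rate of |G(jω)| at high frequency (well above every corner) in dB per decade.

-40 dB/decade

With 0 zeros and 2 poles, the high-frequency asymptotic slope is 20 × (0 − 2) = -40 dB/decade.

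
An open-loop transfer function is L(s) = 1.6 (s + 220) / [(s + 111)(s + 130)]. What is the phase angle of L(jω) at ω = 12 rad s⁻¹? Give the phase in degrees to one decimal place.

-8.3°

∠(j12 + 220) = arctan(12/220) = 3.12°
∠(j12 + 111) = arctan(12/111) = 6.17°
∠(j12 + 130) = arctan(12/130) = 5.27°
∠L(j12) = 3.12° − (6.17° + 5.27°) = -8.32°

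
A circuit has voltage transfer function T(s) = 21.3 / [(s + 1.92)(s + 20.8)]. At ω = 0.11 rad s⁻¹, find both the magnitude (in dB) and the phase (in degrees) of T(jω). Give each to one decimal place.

|T| = -5.5 dB, ∠T = -3.6 deg

|j0.11 + 1.92| = √(0.11² + 1.92²) = 1.923
|j0.11 + 20.8| = √(0.11² + 20.8²) = 20.8
|T(j0.11)| = 21.3 / (1.923 × 20.8) = 0.53247
20 log₁₀(0.53247) = -5.47 dB
∠(j0.11 + 1.92) = arctan(0.11/1.92) = 3.28°
∠(j0.11 + 20.8) = arctan(0.11/20.8) = 0.30°
∠T(j0.11) = − (3.28° + 0.30°) = -3.58°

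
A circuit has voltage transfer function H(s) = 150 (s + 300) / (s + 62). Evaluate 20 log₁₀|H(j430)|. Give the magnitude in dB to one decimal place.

45.2 dB

|j430 + 300| = √(430² + 300²) = 524.3
|j430 + 62| = √(430² + 62²) = 434.4
|H(j430)| = 150 × 524.3 / 434.4 = 181.03
20 log₁₀(181.03) = 45.15 dB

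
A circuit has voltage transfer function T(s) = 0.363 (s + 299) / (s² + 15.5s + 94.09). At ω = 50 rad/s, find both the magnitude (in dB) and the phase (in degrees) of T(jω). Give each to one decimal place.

|j50 + 299| = √(50² + 299²) = 303.2
|(j50)² + 15.5(j50) + 94.09| = |-2405.9 + j775| = 2528
|T(j50)| = 0.363 × 303.2 / 2528 = 0.043536
20 log₁₀(0.043536) = -27.22 dB
∠(j50 + 299) = arctan(50/299) = 9.49°
∠[(j50)² + 15.5(j50) + 94.09] = ∠[-2405.9 + j775] = 162.15°
∠T(j50) = 9.49° − 162.15° = -152.65°

|T| = -27.2 dB, ∠T = -152.7°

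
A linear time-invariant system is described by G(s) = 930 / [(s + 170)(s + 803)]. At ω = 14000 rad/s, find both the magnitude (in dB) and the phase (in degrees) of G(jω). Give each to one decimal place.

|j14000 + 170| = √(14000² + 170²) = 1.4e+04
|j14000 + 803| = √(14000² + 803²) = 1.402e+04
|G(j14000)| = 930 / (1.4e+04 × 1.402e+04) = 4.7368e-06
20 log₁₀(4.7368e-06) = -106.49 dB
∠(j14000 + 170) = arctan(14000/170) = 89.30°
∠(j14000 + 803) = arctan(14000/803) = 86.72°
∠G(j14000) = − (89.30° + 86.72°) = -176.02°

|G| = -106.5 dB, ∠G = -176.0°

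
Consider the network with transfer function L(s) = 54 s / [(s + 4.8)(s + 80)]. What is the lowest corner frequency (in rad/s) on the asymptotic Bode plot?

Break frequencies occur at each pole and zero magnitude: 4.8 rad/s, 80 rad/s.
The lowest is 4.8 rad/s.

4.8 rad/s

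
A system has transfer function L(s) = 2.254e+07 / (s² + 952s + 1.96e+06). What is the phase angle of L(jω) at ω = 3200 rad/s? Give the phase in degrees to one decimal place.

∠[(j3200)² + 952(j3200) + 1.96e+06] = ∠[-8.28e+06 + j3.0464e+06] = 159.80°
∠L(j3200) = −159.80° = -159.80°

-159.8°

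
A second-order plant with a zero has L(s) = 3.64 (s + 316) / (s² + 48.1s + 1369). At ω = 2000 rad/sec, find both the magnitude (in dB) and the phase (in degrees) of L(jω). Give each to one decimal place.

|j2000 + 316| = √(2000² + 316²) = 2025
|(j2000)² + 48.1(j2000) + 1369| = |-3.9986e+06 + j96200| = 4e+06
|L(j2000)| = 3.64 × 2025 / 4e+06 = 0.0018427
20 log₁₀(0.0018427) = -54.69 dB
∠(j2000 + 316) = arctan(2000/316) = 81.02°
∠[(j2000)² + 48.1(j2000) + 1369] = ∠[-3.9986e+06 + j96200] = 178.62°
∠L(j2000) = 81.02° − 178.62° = -97.60°

|L| = -54.7 dB, ∠L = -97.6 deg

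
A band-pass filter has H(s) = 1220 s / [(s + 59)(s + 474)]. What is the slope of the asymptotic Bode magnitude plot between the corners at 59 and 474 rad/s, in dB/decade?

In this band the factors already past their corner are: 1 differentiator zero, pole at 59; net slope = 0 dB/decade.

0 dB/decade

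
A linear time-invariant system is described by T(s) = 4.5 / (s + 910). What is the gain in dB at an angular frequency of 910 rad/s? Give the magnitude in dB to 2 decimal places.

|j910 + 910| = √(910² + 910²) = 1287
|T(j910)| = 4.5 / 1287 = 0.0034967
20 log₁₀(0.0034967) = -49.127 dB

-49.13 dB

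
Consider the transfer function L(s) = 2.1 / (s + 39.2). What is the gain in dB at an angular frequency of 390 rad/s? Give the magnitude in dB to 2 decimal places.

-45.42 dB

|j390 + 39.2| = √(390² + 39.2²) = 392
|L(j390)| = 2.1 / 392 = 0.0053576
20 log₁₀(0.0053576) = -45.421 dB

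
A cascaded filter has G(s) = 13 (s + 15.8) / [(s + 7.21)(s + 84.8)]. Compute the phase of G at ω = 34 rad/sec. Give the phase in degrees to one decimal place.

∠(j34 + 15.8) = arctan(34/15.8) = 65.08°
∠(j34 + 7.21) = arctan(34/7.21) = 78.03°
∠(j34 + 84.8) = arctan(34/84.8) = 21.85°
∠G(j34) = 65.08° − (78.03° + 21.85°) = -34.80°

-34.8 deg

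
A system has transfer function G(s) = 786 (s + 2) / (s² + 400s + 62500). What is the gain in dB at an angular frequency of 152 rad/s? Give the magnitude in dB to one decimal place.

4.3 dB

|j152 + 2| = √(152² + 2²) = 152
|(j152)² + 400(j152) + 62500| = |39396 + j60800| = 7.245e+04
|G(j152)| = 786 × 152 / 7.245e+04 = 1.6492
20 log₁₀(1.6492) = 4.35 dB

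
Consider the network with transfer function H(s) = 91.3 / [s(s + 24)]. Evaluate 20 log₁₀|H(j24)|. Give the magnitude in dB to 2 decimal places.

-19.01 dB

|j24 + 24| = √(24² + 24²) = 33.94
|j24| = 24
|H(j24)| = 91.3 / (33.94 × 24) = 0.11208
20 log₁₀(0.11208) = -19.009 dB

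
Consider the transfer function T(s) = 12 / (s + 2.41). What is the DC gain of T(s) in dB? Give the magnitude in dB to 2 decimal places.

T(0) = 12 / 2.41 = 4.9793
20 log₁₀(4.9793) = 13.943 dB

13.94 dB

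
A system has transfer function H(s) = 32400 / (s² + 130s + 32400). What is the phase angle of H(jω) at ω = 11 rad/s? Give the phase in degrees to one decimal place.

∠[(j11)² + 130(j11) + 32400] = ∠[32279 + j1430] = 2.54°
∠H(j11) = −2.54° = -2.54°

-2.5°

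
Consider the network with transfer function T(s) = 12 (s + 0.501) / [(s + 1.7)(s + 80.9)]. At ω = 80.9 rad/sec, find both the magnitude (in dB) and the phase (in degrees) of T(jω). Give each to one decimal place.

|T| = -19.6 dB, ∠T = -44.2 deg

|j80.9 + 0.501| = √(80.9² + 0.501²) = 80.9
|j80.9 + 1.7| = √(80.9² + 1.7²) = 80.92
|j80.9 + 80.9| = √(80.9² + 80.9²) = 114.4
|T(j80.9)| = 12 × 80.9 / (80.92 × 114.4) = 0.10486
20 log₁₀(0.10486) = -19.59 dB
∠(j80.9 + 0.501) = arctan(80.9/0.501) = 89.65°
∠(j80.9 + 1.7) = arctan(80.9/1.7) = 88.80°
∠(j80.9 + 80.9) = arctan(80.9/80.9) = 45.00°
∠T(j80.9) = 89.65° − (88.80° + 45.00°) = -44.15°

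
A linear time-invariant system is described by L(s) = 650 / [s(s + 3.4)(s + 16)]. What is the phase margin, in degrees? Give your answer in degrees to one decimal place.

10.9°

Gain crossover: |L(jω)| = 1 at ω ≈ 5.74 rad/s.
∠L(j5.74) = −90° − arctan(5.74/3.4) − arctan(5.74/16) ≈ -169.06°
PM = 180° + (-169.06°) = 10.94°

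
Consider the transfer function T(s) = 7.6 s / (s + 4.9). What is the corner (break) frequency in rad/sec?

4.9 rad/sec

The single real pole at s = −4.9 gives a corner at ω = 4.9 rad/sec.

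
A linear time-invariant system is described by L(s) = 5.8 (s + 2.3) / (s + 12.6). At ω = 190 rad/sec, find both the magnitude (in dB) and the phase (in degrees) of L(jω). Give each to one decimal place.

|j190 + 2.3| = √(190² + 2.3²) = 190
|j190 + 12.6| = √(190² + 12.6²) = 190.4
|L(j190)| = 5.8 × 190 / 190.4 = 5.7877
20 log₁₀(5.7877) = 15.25 dB
∠(j190 + 2.3) = arctan(190/2.3) = 89.31°
∠(j190 + 12.6) = arctan(190/12.6) = 86.21°
∠L(j190) = 89.31° − 86.21° = 3.10°

|L| = 15.3 dB, ∠L = 3.1 deg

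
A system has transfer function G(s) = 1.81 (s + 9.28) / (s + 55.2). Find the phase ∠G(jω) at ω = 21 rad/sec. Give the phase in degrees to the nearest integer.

∠(j21 + 9.28) = arctan(21/9.28) = 66.16°
∠(j21 + 55.2) = arctan(21/55.2) = 20.83°
∠G(j21) = 66.16° − 20.83° = 45.33°

45 deg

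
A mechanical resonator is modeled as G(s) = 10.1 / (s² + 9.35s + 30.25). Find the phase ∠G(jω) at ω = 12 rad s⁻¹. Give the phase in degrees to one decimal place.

∠[(j12)² + 9.35(j12) + 30.25] = ∠[-113.75 + j112.2] = 135.39°
∠G(j12) = −135.39° = -135.39°

-135.4°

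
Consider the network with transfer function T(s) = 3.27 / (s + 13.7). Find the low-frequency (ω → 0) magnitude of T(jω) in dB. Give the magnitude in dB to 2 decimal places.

-12.44 dB

T(0) = 3.27 / 13.7 = 0.23869
20 log₁₀(0.23869) = -12.443 dB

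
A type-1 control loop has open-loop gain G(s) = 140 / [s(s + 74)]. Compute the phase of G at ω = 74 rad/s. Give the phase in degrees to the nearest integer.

-135°

∠(j74 + 74) = arctan(74/74) = 45.00°
∠(j74) = 90.00°
∠G(j74) = − (45.00° + 90.00°) = -135.00°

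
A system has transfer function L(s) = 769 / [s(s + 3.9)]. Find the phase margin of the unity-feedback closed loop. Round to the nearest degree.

Gain crossover: |L(jω)| = 1 at ω ≈ 27.6 rad/sec.
∠L(j27.6) = −90° − arctan(27.6/3.9) ≈ -171.96°
PM = 180° + (-171.96°) = 8.04°

8°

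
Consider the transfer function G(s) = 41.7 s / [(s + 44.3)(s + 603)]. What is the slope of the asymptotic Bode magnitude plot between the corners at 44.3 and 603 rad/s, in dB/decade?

0 dB/decade

In this band the factors already past their corner are: 1 differentiator zero, pole at 44.3; net slope = 0 dB/decade.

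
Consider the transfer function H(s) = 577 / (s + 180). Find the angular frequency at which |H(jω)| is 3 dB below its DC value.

For a single-pole low-pass, the −3 dB point is at the pole: ω = 180 rad/sec.

180 rad/sec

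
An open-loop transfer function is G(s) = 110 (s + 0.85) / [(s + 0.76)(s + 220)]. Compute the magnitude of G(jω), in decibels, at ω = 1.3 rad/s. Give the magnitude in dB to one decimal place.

|j1.3 + 0.85| = √(1.3² + 0.85²) = 1.553
|j1.3 + 0.76| = √(1.3² + 0.76²) = 1.506
|j1.3 + 220| = √(1.3² + 220²) = 220
|G(j1.3)| = 110 × 1.553 / (1.506 × 220) = 0.51572
20 log₁₀(0.51572) = -5.75 dB

-5.8 dB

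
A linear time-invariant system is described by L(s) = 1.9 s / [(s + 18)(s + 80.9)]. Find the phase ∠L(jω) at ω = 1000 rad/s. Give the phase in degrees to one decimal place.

-84.3°

∠(j1000) = 90.00°
∠(j1000 + 18) = arctan(1000/18) = 88.97°
∠(j1000 + 80.9) = arctan(1000/80.9) = 85.37°
∠L(j1000) = 90.00° − (88.97° + 85.37°) = -84.34°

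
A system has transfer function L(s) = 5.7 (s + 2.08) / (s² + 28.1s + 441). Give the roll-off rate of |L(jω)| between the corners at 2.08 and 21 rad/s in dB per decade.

In this band the factors already past their corner are: zero at 2.08; net slope = 20 dB/decade.

20 dB/decade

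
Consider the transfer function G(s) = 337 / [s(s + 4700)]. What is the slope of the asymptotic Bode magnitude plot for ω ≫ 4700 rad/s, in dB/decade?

-40 dB/decade

With 0 zeros and 2 poles, the high-frequency asymptotic slope is 20 × (0 − 2) = -40 dB/decade.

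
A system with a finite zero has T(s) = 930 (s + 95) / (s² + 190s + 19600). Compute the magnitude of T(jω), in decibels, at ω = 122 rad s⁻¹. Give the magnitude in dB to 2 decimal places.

|j122 + 95| = √(122² + 95²) = 154.6
|(j122)² + 190(j122) + 19600| = |4716 + j23180| = 2.365e+04
|T(j122)| = 930 × 154.6 / 2.365e+04 = 6.0792
20 log₁₀(6.0792) = 15.677 dB

15.68 dB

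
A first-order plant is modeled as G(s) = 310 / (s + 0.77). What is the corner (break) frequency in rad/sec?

0.77 rad/sec

The single real pole at s = −0.77 gives a corner at ω = 0.77 rad/sec.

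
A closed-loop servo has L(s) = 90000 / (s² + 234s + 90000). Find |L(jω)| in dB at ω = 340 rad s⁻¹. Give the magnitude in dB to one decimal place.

|(j340)² + 234(j340) + 90000| = |-25600 + j79560| = 8.358e+04
|L(j340)| = 90000 / 8.358e+04 = 1.0768
20 log₁₀(1.0768) = 0.64 dB

0.6 dB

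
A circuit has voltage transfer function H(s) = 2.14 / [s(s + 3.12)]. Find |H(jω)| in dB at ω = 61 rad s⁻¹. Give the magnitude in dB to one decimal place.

-64.8 dB

|j61 + 3.12| = √(61² + 3.12²) = 61.08
|j61| = 61
|H(j61)| = 2.14 / (61.08 × 61) = 0.00057436
20 log₁₀(0.00057436) = -64.82 dB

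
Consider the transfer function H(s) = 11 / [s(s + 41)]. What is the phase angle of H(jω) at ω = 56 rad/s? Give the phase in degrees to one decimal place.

∠(j56 + 41) = arctan(56/41) = 53.79°
∠(j56) = 90.00°
∠H(j56) = − (53.79° + 90.00°) = -143.79°

-143.8°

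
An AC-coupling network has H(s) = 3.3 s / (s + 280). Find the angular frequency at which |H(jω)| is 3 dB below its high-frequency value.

280 rad/s

For a single-pole high-pass, the −3 dB point is at the pole: ω = 280 rad/s.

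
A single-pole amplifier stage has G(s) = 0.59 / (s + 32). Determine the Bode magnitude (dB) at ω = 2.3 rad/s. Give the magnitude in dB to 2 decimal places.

-34.71 dB

|j2.3 + 32| = √(2.3² + 32²) = 32.08
|G(j2.3)| = 0.59 / 32.08 = 0.01839
20 log₁₀(0.01839) = -34.708 dB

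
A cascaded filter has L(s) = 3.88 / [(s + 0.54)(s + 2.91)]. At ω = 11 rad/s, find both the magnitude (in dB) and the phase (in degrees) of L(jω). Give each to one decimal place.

|j11 + 0.54| = √(11² + 0.54²) = 11.01
|j11 + 2.91| = √(11² + 2.91²) = 11.38
|L(j11)| = 3.88 / (11.01 × 11.38) = 0.030962
20 log₁₀(0.030962) = -30.18 dB
∠(j11 + 0.54) = arctan(11/0.54) = 87.19°
∠(j11 + 2.91) = arctan(11/2.91) = 75.18°
∠L(j11) = − (87.19° + 75.18°) = -162.37°

|L| = -30.2 dB, ∠L = -162.4°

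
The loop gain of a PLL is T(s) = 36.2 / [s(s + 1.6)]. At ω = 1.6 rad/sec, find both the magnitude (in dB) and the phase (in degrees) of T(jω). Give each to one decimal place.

|j1.6 + 1.6| = √(1.6² + 1.6²) = 2.263
|j1.6| = 1.6
|T(j1.6)| = 36.2 / (2.263 × 1.6) = 9.9989
20 log₁₀(9.9989) = 20.00 dB
∠(j1.6 + 1.6) = arctan(1.6/1.6) = 45.00°
∠(j1.6) = 90.00°
∠T(j1.6) = − (45.00° + 90.00°) = -135.00°

|T| = 20.0 dB, ∠T = -135.0°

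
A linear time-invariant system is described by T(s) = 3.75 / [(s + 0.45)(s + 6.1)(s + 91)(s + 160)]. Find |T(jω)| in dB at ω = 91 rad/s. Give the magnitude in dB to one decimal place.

-154.4 dB

|j91 + 0.45| = √(91² + 0.45²) = 91
|j91 + 6.1| = √(91² + 6.1²) = 91.2
|j91 + 91| = √(91² + 91²) = 128.7
|j91 + 160| = √(91² + 160²) = 184.1
|T(j91)| = 3.75 / (91 × 91.2 × 128.7 × 184.1) = 1.9074e-08
20 log₁₀(1.9074e-08) = -154.39 dB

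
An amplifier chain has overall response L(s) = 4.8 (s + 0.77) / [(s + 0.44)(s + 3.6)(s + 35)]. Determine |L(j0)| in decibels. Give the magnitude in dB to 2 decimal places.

-23.52 dB

L(0) = 4.8 × 0.77 / (0.44 × 3.6 × 35) = 0.066667
20 log₁₀(0.066667) = -23.522 dB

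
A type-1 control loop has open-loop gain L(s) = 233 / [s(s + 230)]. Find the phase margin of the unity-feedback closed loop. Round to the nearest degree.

Gain crossover: |L(jω)| = 1 at ω ≈ 1.01 rad/s.
∠L(j1.01) = −90° − arctan(1.01/230) ≈ -90.25°
PM = 180° + (-90.25°) = 89.75°

90°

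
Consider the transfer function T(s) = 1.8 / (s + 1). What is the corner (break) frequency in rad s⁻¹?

The single real pole at s = −1 gives a corner at ω = 1 rad s⁻¹.

1 rad s⁻¹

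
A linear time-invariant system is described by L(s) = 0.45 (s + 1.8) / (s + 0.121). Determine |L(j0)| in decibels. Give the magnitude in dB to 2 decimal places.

16.51 dB

L(0) = 0.45 × 1.8 / 0.121 = 6.6942
20 log₁₀(6.6942) = 16.514 dB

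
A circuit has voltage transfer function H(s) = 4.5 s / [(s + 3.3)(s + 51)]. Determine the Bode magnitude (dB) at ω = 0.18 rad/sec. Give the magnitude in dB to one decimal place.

|j0.18| = 0.18
|j0.18 + 3.3| = √(0.18² + 3.3²) = 3.305
|j0.18 + 51| = √(0.18² + 51²) = 51
|H(j0.18)| = 4.5 × 0.18 / (3.305 × 51) = 0.0048057
20 log₁₀(0.0048057) = -46.36 dB

-46.4 dB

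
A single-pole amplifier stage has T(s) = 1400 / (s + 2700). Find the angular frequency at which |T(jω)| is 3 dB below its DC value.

For a single-pole low-pass, the −3 dB point is at the pole: ω = 2700 rad/s.

2700 rad/s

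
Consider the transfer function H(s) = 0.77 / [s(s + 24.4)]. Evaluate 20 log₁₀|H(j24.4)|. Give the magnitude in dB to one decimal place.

-60.8 dB

|j24.4 + 24.4| = √(24.4² + 24.4²) = 34.51
|j24.4| = 24.4
|H(j24.4)| = 0.77 / (34.51 × 24.4) = 0.00091453
20 log₁₀(0.00091453) = -60.78 dB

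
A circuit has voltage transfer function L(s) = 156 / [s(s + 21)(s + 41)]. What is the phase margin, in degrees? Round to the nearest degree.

Gain crossover: |L(jω)| = 1 at ω ≈ 0.181 rad s⁻¹.
∠L(j0.181) = −90° − arctan(0.181/21) − arctan(0.181/41) ≈ -90.75°
PM = 180° + (-90.75°) = 89.25°

89°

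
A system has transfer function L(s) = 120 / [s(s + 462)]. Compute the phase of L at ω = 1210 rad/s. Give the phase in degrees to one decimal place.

∠(j1210 + 462) = arctan(1210/462) = 69.10°
∠(j1210) = 90.00°
∠L(j1210) = − (69.10° + 90.00°) = -159.10°

-159.1°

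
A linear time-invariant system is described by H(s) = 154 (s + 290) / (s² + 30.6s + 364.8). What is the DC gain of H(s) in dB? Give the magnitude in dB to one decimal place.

H(0) = 154 × 290 / 364.8 = 122.42
20 log₁₀(122.42) = 41.76 dB

41.8 dB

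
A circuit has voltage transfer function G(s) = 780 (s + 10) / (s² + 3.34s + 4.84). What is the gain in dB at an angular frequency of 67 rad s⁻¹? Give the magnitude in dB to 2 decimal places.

|j67 + 10| = √(67² + 10²) = 67.74
|(j67)² + 3.34(j67) + 4.84| = |-4484.2 + j223.78| = 4490
|G(j67)| = 780 × 67.74 / 4490 = 11.769
20 log₁₀(11.769) = 21.415 dB

21.41 dB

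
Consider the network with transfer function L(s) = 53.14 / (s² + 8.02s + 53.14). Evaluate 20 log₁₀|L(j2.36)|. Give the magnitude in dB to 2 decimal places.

|(j2.36)² + 8.02(j2.36) + 53.14| = |47.57 + j18.927| = 51.2
|L(j2.36)| = 53.14 / 51.2 = 1.0379
20 log₁₀(1.0379) = 0.323 dB

0.32 dB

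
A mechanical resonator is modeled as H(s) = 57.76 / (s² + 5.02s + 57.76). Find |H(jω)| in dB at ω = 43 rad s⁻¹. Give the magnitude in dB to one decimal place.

|(j43)² + 5.02(j43) + 57.76| = |-1791.2 + j215.86| = 1804
|H(j43)| = 57.76 / 1804 = 0.032014
20 log₁₀(0.032014) = -29.89 dB

-29.9 dB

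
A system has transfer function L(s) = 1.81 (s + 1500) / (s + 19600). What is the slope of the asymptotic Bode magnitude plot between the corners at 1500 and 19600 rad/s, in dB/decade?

In this band the factors already past their corner are: zero at 1500; net slope = 20 dB/decade.

20 dB/decade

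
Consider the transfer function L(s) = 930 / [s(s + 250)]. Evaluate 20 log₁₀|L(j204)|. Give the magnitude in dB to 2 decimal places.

-37.00 dB

|j204 + 250| = √(204² + 250²) = 322.7
|j204| = 204
|L(j204)| = 930 / (322.7 × 204) = 0.014128
20 log₁₀(0.014128) = -36.998 dB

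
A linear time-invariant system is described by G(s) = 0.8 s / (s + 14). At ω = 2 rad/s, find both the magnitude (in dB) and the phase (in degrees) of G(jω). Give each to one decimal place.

|j2| = 2
|j2 + 14| = √(2² + 14²) = 14.14
|G(j2)| = 0.8 × 2 / 14.14 = 0.11314
20 log₁₀(0.11314) = -18.93 dB
∠(j2) = 90.00°
∠(j2 + 14) = arctan(2/14) = 8.13°
∠G(j2) = 90.00° − 8.13° = 81.87°

|G| = -18.9 dB, ∠G = 81.9°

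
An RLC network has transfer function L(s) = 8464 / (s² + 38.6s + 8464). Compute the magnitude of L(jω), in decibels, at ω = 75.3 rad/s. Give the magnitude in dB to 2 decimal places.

6.44 dB

|(j75.3)² + 38.6(j75.3) + 8464| = |2793.9 + j2906.6| = 4032
|L(j75.3)| = 8464 / 4032 = 2.0994
20 log₁₀(2.0994) = 6.442 dB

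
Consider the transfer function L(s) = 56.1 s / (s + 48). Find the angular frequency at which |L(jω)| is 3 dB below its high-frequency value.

48 rad/sec

For a single-pole high-pass, the −3 dB point is at the pole: ω = 48 rad/sec.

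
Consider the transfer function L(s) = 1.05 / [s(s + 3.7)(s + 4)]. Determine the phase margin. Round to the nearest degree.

Gain crossover: |L(jω)| = 1 at ω ≈ 0.0709 rad/s.
∠L(j0.0709) = −90° − arctan(0.0709/3.7) − arctan(0.0709/4) ≈ -92.11°
PM = 180° + (-92.11°) = 87.89°

88°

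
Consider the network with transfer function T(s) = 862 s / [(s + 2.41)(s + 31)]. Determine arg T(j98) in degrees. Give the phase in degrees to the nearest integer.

-71°

∠(j98) = 90.00°
∠(j98 + 2.41) = arctan(98/2.41) = 88.59°
∠(j98 + 31) = arctan(98/31) = 72.45°
∠T(j98) = 90.00° − (88.59° + 72.45°) = -71.04°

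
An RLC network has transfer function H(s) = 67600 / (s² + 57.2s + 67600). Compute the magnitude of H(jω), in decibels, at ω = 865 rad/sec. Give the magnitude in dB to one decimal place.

|(j865)² + 57.2(j865) + 67600| = |-6.8062e+05 + j49478| = 6.824e+05
|H(j865)| = 67600 / 6.824e+05 = 0.099059
20 log₁₀(0.099059) = -20.08 dB

-20.1 dB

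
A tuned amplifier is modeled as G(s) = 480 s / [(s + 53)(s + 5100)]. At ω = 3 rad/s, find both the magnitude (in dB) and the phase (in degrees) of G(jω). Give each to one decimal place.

|j3| = 3
|j3 + 53| = √(3² + 53²) = 53.08
|j3 + 5100| = √(3² + 5100²) = 5100
|G(j3)| = 480 × 3 / (53.08 × 5100) = 0.0053189
20 log₁₀(0.0053189) = -45.48 dB
∠(j3) = 90.00°
∠(j3 + 53) = arctan(3/53) = 3.24°
∠(j3 + 5100) = arctan(3/5100) = 0.03°
∠G(j3) = 90.00° − (3.24° + 0.03°) = 86.73°

|G| = -45.5 dB, ∠G = 86.7°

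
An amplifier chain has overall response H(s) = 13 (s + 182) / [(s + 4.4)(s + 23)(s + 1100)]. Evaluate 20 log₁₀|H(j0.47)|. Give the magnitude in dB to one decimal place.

-33.5 dB

|j0.47 + 182| = √(0.47² + 182²) = 182
|j0.47 + 4.4| = √(0.47² + 4.4²) = 4.425
|j0.47 + 23| = √(0.47² + 23²) = 23
|j0.47 + 1100| = √(0.47² + 1100²) = 1100
|H(j0.47)| = 13 × 182 / (4.425 × 23 × 1100) = 0.021129
20 log₁₀(0.021129) = -33.50 dB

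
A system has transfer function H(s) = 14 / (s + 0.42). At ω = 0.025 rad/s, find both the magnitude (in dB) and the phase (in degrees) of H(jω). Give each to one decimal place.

|H| = 30.4 dB, ∠H = -3.4°

|j0.025 + 0.42| = √(0.025² + 0.42²) = 0.4207
|H(j0.025)| = 14 / 0.4207 = 33.274
20 log₁₀(33.274) = 30.44 dB
∠(j0.025 + 0.42) = arctan(0.025/0.42) = 3.41°
∠H(j0.025) = −3.41° = -3.41°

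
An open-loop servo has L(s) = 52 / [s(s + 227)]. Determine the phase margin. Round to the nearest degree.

Gain crossover: |L(jω)| = 1 at ω ≈ 0.229 rad/s.
∠L(j0.229) = −90° − arctan(0.229/227) ≈ -90.06°
PM = 180° + (-90.06°) = 89.94°

90°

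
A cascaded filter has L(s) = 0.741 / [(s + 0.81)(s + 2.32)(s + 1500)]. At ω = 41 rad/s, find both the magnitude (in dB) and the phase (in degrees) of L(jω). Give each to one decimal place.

|j41 + 0.81| = √(41² + 0.81²) = 41.01
|j41 + 2.32| = √(41² + 2.32²) = 41.07
|j41 + 1500| = √(41² + 1500²) = 1501
|L(j41)| = 0.741 / (41.01 × 41.07 × 1501) = 2.9324e-07
20 log₁₀(2.9324e-07) = -130.66 dB
∠(j41 + 0.81) = arctan(41/0.81) = 88.87°
∠(j41 + 2.32) = arctan(41/2.32) = 86.76°
∠(j41 + 1500) = arctan(41/1500) = 1.57°
∠L(j41) = − (88.87° + 86.76° + 1.57°) = -177.20°

|L| = -130.7 dB, ∠L = -177.2°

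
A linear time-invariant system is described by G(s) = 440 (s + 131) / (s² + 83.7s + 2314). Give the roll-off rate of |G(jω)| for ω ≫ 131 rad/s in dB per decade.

-20 dB/decade

With 1 zero and 2 poles, the high-frequency asymptotic slope is 20 × (1 − 2) = -20 dB/decade.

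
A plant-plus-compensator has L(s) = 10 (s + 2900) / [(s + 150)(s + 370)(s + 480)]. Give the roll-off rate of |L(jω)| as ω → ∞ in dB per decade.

-40 dB/decade

With 1 zero and 3 poles, the high-frequency asymptotic slope is 20 × (1 − 3) = -40 dB/decade.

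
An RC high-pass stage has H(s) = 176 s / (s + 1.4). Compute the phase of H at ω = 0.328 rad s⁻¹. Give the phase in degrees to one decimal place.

76.8°

∠(j0.328) = 90.00°
∠(j0.328 + 1.4) = arctan(0.328/1.4) = 13.19°
∠H(j0.328) = 90.00° − 13.19° = 76.81°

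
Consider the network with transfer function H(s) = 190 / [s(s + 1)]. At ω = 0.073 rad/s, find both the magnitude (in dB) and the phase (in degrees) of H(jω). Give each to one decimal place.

|H| = 68.3 dB, ∠H = -94.2°

|j0.073 + 1| = √(0.073² + 1²) = 1.003
|j0.073| = 0.073
|H(j0.073)| = 190 / (1.003 × 0.073) = 2595.8
20 log₁₀(2595.8) = 68.29 dB
∠(j0.073 + 1) = arctan(0.073/1) = 4.18°
∠(j0.073) = 90.00°
∠H(j0.073) = − (4.18° + 90.00°) = -94.18°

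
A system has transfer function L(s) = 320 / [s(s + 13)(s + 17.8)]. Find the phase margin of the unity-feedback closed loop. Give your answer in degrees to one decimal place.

79.6°

Gain crossover: |L(jω)| = 1 at ω ≈ 1.37 rad/s.
∠L(j1.37) = −90° − arctan(1.37/13) − arctan(1.37/17.8) ≈ -100.43°
PM = 180° + (-100.43°) = 79.57°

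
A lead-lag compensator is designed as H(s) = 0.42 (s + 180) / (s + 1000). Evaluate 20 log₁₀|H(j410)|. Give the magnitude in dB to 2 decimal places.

-15.19 dB

|j410 + 180| = √(410² + 180²) = 447.8
|j410 + 1000| = √(410² + 1000²) = 1081
|H(j410)| = 0.42 × 447.8 / 1081 = 0.17401
20 log₁₀(0.17401) = -15.189 dB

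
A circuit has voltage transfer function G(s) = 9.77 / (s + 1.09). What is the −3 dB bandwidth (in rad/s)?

For a single-pole low-pass, the −3 dB point is at the pole: ω = 1.09 rad/s.

1.09 rad/s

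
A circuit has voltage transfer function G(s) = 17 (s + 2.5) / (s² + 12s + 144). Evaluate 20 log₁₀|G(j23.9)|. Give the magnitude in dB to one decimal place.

|j23.9 + 2.5| = √(23.9² + 2.5²) = 24.03
|(j23.9)² + 12(j23.9) + 144| = |-427.21 + j286.8| = 514.6
|G(j23.9)| = 17 × 24.03 / 514.6 = 0.79393
20 log₁₀(0.79393) = -2.00 dB

-2.0 dB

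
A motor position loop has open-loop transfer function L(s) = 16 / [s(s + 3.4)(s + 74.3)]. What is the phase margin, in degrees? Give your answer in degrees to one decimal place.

88.9°

Gain crossover: |L(jω)| = 1 at ω ≈ 0.0633 rad/s.
∠L(j0.0633) = −90° − arctan(0.0633/3.4) − arctan(0.0633/74.3) ≈ -91.12°
PM = 180° + (-91.12°) = 88.88°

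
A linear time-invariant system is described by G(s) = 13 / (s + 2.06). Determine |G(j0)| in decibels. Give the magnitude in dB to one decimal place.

16.0 dB

G(0) = 13 / 2.06 = 6.3107
20 log₁₀(6.3107) = 16.00 dB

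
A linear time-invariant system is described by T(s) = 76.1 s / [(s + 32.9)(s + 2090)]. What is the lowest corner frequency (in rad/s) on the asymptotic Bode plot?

32.9 rad/s

Break frequencies occur at each pole and zero magnitude: 32.9 rad/s, 2090 rad/s.
The lowest is 32.9 rad/s.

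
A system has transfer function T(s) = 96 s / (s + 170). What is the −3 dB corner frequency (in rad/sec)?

For a single-pole high-pass, the −3 dB point is at the pole: ω = 170 rad/sec.

170 rad/sec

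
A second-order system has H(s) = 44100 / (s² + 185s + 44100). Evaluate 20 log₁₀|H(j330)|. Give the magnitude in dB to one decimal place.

|(j330)² + 185(j330) + 44100| = |-64800 + j61050| = 8.903e+04
|H(j330)| = 44100 / 8.903e+04 = 0.49534
20 log₁₀(0.49534) = -6.10 dB

-6.1 dB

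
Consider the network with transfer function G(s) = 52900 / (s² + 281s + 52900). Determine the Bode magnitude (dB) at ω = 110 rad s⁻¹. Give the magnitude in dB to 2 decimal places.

0.29 dB

|(j110)² + 281(j110) + 52900| = |40800 + j30910| = 5.119e+04
|G(j110)| = 52900 / 5.119e+04 = 1.0335
20 log₁₀(1.0335) = 0.286 dB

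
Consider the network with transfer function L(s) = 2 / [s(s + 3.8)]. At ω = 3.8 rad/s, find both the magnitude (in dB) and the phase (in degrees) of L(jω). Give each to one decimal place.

|j3.8 + 3.8| = √(3.8² + 3.8²) = 5.374
|j3.8| = 3.8
|L(j3.8)| = 2 / (5.374 × 3.8) = 0.097937
20 log₁₀(0.097937) = -20.18 dB
∠(j3.8 + 3.8) = arctan(3.8/3.8) = 45.00°
∠(j3.8) = 90.00°
∠L(j3.8) = − (45.00° + 90.00°) = -135.00°

|L| = -20.2 dB, ∠L = -135.0 deg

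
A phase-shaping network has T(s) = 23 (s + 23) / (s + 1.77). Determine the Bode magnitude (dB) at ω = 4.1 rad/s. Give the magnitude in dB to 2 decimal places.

41.61 dB

|j4.1 + 23| = √(4.1² + 23²) = 23.36
|j4.1 + 1.77| = √(4.1² + 1.77²) = 4.466
|T(j4.1)| = 23 × 23.36 / 4.466 = 120.32
20 log₁₀(120.32) = 41.607 dB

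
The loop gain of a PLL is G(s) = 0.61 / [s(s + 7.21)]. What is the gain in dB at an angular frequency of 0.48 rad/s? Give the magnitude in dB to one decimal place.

|j0.48 + 7.21| = √(0.48² + 7.21²) = 7.226
|j0.48| = 0.48
|G(j0.48)| = 0.61 / (7.226 × 0.48) = 0.17587
20 log₁₀(0.17587) = -15.10 dB

-15.1 dB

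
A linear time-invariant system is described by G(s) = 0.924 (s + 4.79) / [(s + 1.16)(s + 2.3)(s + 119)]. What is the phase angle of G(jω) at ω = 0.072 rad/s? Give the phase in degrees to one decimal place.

-4.5°

∠(j0.072 + 4.79) = arctan(0.072/4.79) = 0.86°
∠(j0.072 + 1.16) = arctan(0.072/1.16) = 3.55°
∠(j0.072 + 2.3) = arctan(0.072/2.3) = 1.79°
∠(j0.072 + 119) = arctan(0.072/119) = 0.03°
∠G(j0.072) = 0.86° − (3.55° + 1.79° + 0.03°) = -4.52°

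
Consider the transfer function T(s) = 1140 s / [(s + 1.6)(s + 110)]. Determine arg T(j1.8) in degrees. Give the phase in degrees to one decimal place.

40.7°

∠(j1.8) = 90.00°
∠(j1.8 + 1.6) = arctan(1.8/1.6) = 48.37°
∠(j1.8 + 110) = arctan(1.8/110) = 0.94°
∠T(j1.8) = 90.00° − (48.37° + 0.94°) = 40.70°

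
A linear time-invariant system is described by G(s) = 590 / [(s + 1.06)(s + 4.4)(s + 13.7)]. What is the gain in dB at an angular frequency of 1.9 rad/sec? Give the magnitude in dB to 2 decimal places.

12.24 dB

|j1.9 + 1.06| = √(1.9² + 1.06²) = 2.176
|j1.9 + 4.4| = √(1.9² + 4.4²) = 4.793
|j1.9 + 13.7| = √(1.9² + 13.7²) = 13.83
|G(j1.9)| = 590 / (2.176 × 4.793 × 13.83) = 4.0909
20 log₁₀(4.0909) = 12.236 dB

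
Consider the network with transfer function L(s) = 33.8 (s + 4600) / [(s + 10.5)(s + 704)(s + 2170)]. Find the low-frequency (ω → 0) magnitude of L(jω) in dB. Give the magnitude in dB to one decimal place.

-40.3 dB

L(0) = 33.8 × 4600 / (10.5 × 704 × 2170) = 0.0096929
20 log₁₀(0.0096929) = -40.27 dB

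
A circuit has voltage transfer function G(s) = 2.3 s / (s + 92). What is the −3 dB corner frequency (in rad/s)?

92 rad/s

For a single-pole high-pass, the −3 dB point is at the pole: ω = 92 rad/s.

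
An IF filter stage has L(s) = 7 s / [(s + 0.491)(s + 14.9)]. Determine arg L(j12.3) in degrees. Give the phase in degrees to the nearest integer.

∠(j12.3) = 90.00°
∠(j12.3 + 0.491) = arctan(12.3/0.491) = 87.71°
∠(j12.3 + 14.9) = arctan(12.3/14.9) = 39.54°
∠L(j12.3) = 90.00° − (87.71° + 39.54°) = -37.25°

-37°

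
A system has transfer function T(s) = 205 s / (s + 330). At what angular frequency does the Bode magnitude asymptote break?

The single real pole at s = −330 gives a corner at ω = 330 rad s⁻¹.

330 rad s⁻¹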